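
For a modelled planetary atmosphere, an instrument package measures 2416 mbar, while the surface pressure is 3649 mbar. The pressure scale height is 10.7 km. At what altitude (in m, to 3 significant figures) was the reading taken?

z ≈ 4410 m

Invert the barometric formula: z = H ln(P₀/P).
P₀/P = 3649/2416 = 1.5103; ln(1.5103) = 0.41231.
z = 10700 × 0.41231 = 4411.7 m.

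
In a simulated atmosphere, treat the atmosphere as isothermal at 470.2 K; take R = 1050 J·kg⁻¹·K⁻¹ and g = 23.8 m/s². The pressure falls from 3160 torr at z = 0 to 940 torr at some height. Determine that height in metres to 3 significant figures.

z ≈ 25200 m

Scale height: H = RT/g = 1050 × 470.2 / 23.8 = 20744 m.
Invert the barometric formula: z = H ln(P₀/P).
P₀/P = 3160/940 = 3.3617; ln(3.3617) = 1.2124.
z = 20744 × 1.2124 = 25150 m.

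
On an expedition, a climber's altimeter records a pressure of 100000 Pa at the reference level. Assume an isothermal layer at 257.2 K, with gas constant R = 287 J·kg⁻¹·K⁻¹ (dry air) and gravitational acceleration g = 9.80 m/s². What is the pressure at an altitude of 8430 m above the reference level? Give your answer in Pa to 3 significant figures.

Scale height: H = RT/g = 287 × 257.2 / 9.80 = 7532.3 m.
Barometric formula: P = P₀ exp(−z/H).
z/H = 8430.0/7532.3 = 1.1192; exp(−1.1192) = 0.32654.
P = 100000 × 0.32654 = 32654 Pa.

P ≈ 32700 Pa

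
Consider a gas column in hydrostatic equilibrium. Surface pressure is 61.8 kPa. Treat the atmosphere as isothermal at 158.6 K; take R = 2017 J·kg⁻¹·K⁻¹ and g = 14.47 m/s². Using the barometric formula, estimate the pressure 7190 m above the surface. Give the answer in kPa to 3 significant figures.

Scale height: H = RT/g = 2017 × 158.6 / 14.47 = 22108 m.
Barometric formula: P = P₀ exp(−z/H).
z/H = 7190.0/22108 = 0.32522; exp(−0.32522) = 0.72237.
P = 61.8 × 0.72237 = 44.642 kPa.

P ≈ 44.6 kPa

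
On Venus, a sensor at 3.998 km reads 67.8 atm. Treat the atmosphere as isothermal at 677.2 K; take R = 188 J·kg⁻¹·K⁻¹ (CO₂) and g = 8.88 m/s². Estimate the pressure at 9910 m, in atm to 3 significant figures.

P ≈ 44.9 atm

Scale height: H = RT/g = 188 × 677.2 / 8.88 = 14337 m.
Between two levels, P₂ = P₁ exp(−Δz/H) with Δz = z₂ − z₁.
Δz = 9910.0 − 3998.0 = 5912.0 m; Δz/H = 5912.0/14337 = 0.41236.
P₂ = 67.8 × exp(−0.41236) = 67.8 × 0.66209 = 44.890 atm.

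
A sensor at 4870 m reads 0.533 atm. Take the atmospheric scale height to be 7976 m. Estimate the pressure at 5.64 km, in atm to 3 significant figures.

Between two levels, P₂ = P₁ exp(−Δz/H) with Δz = z₂ − z₁.
Δz = 5640.0 − 4870.0 = 770.00 m; Δz/H = 770.00/7976.0 = 0.096540.
P₂ = 0.533 × exp(−0.096540) = 0.533 × 0.90797 = 0.48395 atm.

P ≈ 0.484 atm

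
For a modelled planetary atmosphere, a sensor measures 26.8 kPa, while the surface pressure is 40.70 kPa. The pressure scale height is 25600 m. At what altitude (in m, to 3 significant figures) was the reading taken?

z ≈ 10700 m

Invert the barometric formula: z = H ln(P₀/P).
P₀/P = 40.70/26.8 = 1.5187; ln(1.5187) = 0.41785.
z = 25600 × 0.41785 = 10697 m.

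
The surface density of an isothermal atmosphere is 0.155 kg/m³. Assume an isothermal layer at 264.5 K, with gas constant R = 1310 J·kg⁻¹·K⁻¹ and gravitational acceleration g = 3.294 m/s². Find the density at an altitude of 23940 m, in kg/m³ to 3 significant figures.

Scale height: H = RT/g = 1310 × 264.5 / 3.294 = 105190 m.
In an isothermal atmosphere, density decays like pressure: ρ = ρ₀ exp(−z/H).
z/H = 23940/105190 = 0.22759; exp(−0.22759) = 0.79645.
ρ = 0.155 × 0.79645 = 0.12345 kg/m³.

ρ ≈ 0.123 kg/m³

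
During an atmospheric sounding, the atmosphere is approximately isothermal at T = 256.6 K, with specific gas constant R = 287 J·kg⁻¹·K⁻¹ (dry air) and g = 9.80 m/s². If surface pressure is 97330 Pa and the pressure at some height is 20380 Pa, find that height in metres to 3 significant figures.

z ≈ 11700 m

Scale height: H = RT/g = 287 × 256.6 / 9.80 = 7514.7 m.
Invert the barometric formula: z = H ln(P₀/P).
P₀/P = 97330/20380 = 4.7758; ln(4.7758) = 1.5636.
z = 7514.7 × 1.5636 = 11750 m.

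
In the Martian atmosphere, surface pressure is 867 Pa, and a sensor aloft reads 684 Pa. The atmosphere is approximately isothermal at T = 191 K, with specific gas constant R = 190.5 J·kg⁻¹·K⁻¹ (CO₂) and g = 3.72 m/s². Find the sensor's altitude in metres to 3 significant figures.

Scale height: H = RT/g = 190.5 × 191 / 3.72 = 9781.0 m.
Invert the barometric formula: z = H ln(P₀/P).
P₀/P = 867/684 = 1.2675; ln(1.2675) = 0.23705.
z = 9781.0 × 0.23705 = 2318.6 m.

z ≈ 2320 m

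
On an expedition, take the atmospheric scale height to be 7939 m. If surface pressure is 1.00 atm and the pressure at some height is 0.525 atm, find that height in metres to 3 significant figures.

z ≈ 5120 m

Invert the barometric formula: z = H ln(P₀/P).
P₀/P = 1.00/0.525 = 1.9048; ln(1.9048) = 0.64438.
z = 7939.0 × 0.64438 = 5115.7 m.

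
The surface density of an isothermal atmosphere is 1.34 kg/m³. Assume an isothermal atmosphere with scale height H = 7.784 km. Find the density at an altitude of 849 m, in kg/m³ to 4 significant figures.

In an isothermal atmosphere, density decays like pressure: ρ = ρ₀ exp(−z/H).
z/H = 849.00/7784.0 = 0.10907; exp(−0.10907) = 0.89667.
ρ = 1.34 × 0.89667 = 1.2015 kg/m³.

ρ ≈ 1.202 kg/m³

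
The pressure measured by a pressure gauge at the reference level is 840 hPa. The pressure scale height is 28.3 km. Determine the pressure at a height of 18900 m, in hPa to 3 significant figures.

P ≈ 431 hPa

Barometric formula: P = P₀ exp(−z/H).
z/H = 18900/28300 = 0.66784; exp(−0.66784) = 0.51282.
P = 840 × 0.51282 = 430.77 hPa.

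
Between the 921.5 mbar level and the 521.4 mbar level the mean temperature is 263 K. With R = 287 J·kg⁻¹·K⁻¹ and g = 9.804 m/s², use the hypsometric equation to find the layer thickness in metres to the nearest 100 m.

Hypsometric equation: Δz = (R T̄/g) ln(P₁/P₂).
R T̄/g = 287 × 263 / 9.804 = 7699.0 m.
ln(921.5/521.4) = ln(1.7674) = 0.56951.
Δz = 7699.0 × 0.56951 = 4384.7 m.

Δz ≈ 4400 m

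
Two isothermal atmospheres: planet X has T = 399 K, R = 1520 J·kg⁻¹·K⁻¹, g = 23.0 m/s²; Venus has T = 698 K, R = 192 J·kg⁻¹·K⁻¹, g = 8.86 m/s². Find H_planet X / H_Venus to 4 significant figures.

H_planet X/H_Venus ≈ 1.743

H = RT/g for each body.
H_planet X = 1520 × 399 / 23.0 = 26369 m.
H_Venus = 192 × 698 / 8.86 = 15126 m.
H_planet X/H_Venus = 26369/15126 = 1.7433.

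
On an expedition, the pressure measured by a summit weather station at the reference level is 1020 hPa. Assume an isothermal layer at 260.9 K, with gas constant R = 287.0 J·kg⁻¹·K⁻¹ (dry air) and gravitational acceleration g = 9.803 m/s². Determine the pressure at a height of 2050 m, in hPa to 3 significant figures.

P ≈ 780 hPa

Scale height: H = RT/g = 287.0 × 260.9 / 9.803 = 7638.3 m.
Barometric formula: P = P₀ exp(−z/H).
z/H = 2050.0/7638.3 = 0.26838; exp(−0.26838) = 0.76462.
P = 1020 × 0.76462 = 779.91 hPa.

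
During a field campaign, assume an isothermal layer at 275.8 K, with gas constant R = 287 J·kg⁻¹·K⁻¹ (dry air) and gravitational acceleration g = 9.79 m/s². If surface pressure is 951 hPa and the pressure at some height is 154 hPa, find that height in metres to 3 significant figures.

z ≈ 14700 m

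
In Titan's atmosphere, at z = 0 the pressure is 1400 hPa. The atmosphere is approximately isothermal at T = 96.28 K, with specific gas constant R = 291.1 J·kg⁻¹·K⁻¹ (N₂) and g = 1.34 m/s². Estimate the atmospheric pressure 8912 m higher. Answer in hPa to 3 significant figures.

P ≈ 914 hPa

Scale height: H = RT/g = 291.1 × 96.28 / 1.34 = 20916 m.
Barometric formula: P = P₀ exp(−z/H).
z/H = 8912.0/20916 = 0.42609; exp(−0.42609) = 0.65306.
P = 1400 × 0.65306 = 914.28 hPa.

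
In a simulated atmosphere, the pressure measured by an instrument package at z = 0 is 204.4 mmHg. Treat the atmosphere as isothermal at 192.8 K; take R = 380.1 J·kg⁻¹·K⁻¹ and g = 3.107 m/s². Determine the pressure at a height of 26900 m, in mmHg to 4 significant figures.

Scale height: H = RT/g = 380.1 × 192.8 / 3.107 = 23587 m.
Barometric formula: P = P₀ exp(−z/H).
z/H = 26900/23587 = 1.1405; exp(−1.1405) = 0.31966.
P = 204.4 × 0.31966 = 65.339 mmHg.

P ≈ 65.34 mmHg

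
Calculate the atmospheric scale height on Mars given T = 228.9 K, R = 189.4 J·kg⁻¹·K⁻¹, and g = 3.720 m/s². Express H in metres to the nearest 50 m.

H ≈ 11650 m

The scale height of an isothermal atmosphere is H = RT/g.
H = 189.4 × 228.9 / 3.720 = 43354/3.720 = 11654 m.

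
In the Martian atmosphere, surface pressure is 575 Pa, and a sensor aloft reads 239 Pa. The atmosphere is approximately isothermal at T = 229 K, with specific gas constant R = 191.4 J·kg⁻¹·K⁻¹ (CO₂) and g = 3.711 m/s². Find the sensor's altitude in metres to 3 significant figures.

Scale height: H = RT/g = 191.4 × 229 / 3.711 = 11811 m.
Invert the barometric formula: z = H ln(P₀/P).
P₀/P = 575/239 = 2.4059; ln(2.4059) = 0.87792.
z = 11811 × 0.87792 = 10369 m.

z ≈ 10400 m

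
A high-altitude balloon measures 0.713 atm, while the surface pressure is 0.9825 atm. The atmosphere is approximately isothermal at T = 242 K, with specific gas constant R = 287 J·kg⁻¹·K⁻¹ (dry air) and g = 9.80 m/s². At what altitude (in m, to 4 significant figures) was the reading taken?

z ≈ 2272 m

Scale height: H = RT/g = 287 × 242 / 9.80 = 7087.1 m.
Invert the barometric formula: z = H ln(P₀/P).
P₀/P = 0.9825/0.713 = 1.3780; ln(1.3780) = 0.32063.
z = 7087.1 × 0.32063 = 2272.3 m.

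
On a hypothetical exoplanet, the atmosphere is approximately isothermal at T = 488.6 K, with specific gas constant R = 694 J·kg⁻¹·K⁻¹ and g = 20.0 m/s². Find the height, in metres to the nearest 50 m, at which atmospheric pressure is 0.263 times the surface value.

z ≈ 22650 m

Scale height: H = RT/g = 694 × 488.6 / 20.0 = 16954 m.
Set P/P₀ = exp(−z/H) = 0.263, so z = −H ln(0.263).
−ln(0.263) = 1.3356; z = 16954 × 1.3356 = 22644 m.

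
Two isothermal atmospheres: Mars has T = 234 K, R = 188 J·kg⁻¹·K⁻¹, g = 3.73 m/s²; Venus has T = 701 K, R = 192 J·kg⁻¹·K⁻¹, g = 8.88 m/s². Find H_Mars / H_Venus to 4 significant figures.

H = RT/g for each body.
H_Mars = 188 × 234 / 3.73 = 11794 m.
H_Venus = 192 × 701 / 8.88 = 15157 m.
H_Mars/H_Venus = 11794/15157 = 0.77812.

H_Mars/H_Venus ≈ 0.7781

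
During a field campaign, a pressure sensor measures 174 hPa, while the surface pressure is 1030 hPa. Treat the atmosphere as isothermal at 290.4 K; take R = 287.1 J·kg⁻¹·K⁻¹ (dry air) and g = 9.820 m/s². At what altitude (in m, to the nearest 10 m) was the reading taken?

Scale height: H = RT/g = 287.1 × 290.4 / 9.820 = 8490.2 m.
Invert the barometric formula: z = H ln(P₀/P).
P₀/P = 1030/174 = 5.9195; ln(5.9195) = 1.7783.
z = 8490.2 × 1.7783 = 15098 m.

z ≈ 15100 m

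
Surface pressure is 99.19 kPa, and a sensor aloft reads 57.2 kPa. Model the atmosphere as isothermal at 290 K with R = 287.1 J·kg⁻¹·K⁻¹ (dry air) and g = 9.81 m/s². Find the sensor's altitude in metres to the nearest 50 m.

z ≈ 4650 m

Scale height: H = RT/g = 287.1 × 290 / 9.81 = 8487.2 m.
Invert the barometric formula: z = H ln(P₀/P).
P₀/P = 99.19/57.2 = 1.7341; ln(1.7341) = 0.55049.
z = 8487.2 × 0.55049 = 4672.1 m.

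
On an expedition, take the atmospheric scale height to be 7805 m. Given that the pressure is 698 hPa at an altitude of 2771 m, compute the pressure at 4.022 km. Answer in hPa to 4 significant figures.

P ≈ 594.6 hPa

Between two levels, P₂ = P₁ exp(−Δz/H) with Δz = z₂ − z₁.
Δz = 4022.0 − 2771.0 = 1251.0 m; Δz/H = 1251.0/7805.0 = 0.16028.
P₂ = 698 × exp(−0.16028) = 698 × 0.85191 = 594.63 hPa.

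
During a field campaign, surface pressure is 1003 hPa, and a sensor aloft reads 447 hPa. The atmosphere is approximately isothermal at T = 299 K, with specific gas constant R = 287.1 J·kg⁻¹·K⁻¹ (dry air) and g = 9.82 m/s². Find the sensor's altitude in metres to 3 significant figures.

z ≈ 7060 m

Scale height: H = RT/g = 287.1 × 299 / 9.82 = 8741.6 m.
Invert the barometric formula: z = H ln(P₀/P).
P₀/P = 1003/447 = 2.2438; ln(2.2438) = 0.80817.
z = 8741.6 × 0.80817 = 7064.7 m.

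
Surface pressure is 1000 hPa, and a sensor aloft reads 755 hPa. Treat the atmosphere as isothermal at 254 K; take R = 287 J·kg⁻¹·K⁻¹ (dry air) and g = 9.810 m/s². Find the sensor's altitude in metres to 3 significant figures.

Scale height: H = RT/g = 287 × 254 / 9.810 = 7431.0 m.
Invert the barometric formula: z = H ln(P₀/P).
P₀/P = 1000/755 = 1.3245; ln(1.3245) = 0.28104.
z = 7431.0 × 0.28104 = 2088.4 m.

z ≈ 2090 m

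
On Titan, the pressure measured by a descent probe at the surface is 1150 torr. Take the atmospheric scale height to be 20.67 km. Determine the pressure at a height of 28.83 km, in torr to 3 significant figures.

Barometric formula: P = P₀ exp(−z/H).
z/H = 28830/20670 = 1.3948; exp(−1.3948) = 0.24788.
P = 1150 × 0.24788 = 285.06 torr.

P ≈ 285 torr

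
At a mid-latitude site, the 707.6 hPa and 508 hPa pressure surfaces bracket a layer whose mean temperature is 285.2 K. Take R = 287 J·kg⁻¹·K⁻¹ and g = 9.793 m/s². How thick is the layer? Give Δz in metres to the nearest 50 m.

Δz ≈ 2750 m

Hypsometric equation: Δz = (R T̄/g) ln(P₁/P₂).
R T̄/g = 287 × 285.2 / 9.793 = 8358.3 m.
ln(707.6/508) = ln(1.3929) = 0.33139.
Δz = 8358.3 × 0.33139 = 2769.9 m.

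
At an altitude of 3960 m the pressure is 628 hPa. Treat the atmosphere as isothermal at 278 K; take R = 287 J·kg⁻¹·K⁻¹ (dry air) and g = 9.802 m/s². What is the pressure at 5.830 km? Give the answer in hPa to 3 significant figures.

Scale height: H = RT/g = 287 × 278 / 9.802 = 8139.8 m.
Between two levels, P₂ = P₁ exp(−Δz/H) with Δz = z₂ − z₁.
Δz = 5830.0 − 3960.0 = 1870.0 m; Δz/H = 1870.0/8139.8 = 0.22974.
P₂ = 628 × exp(−0.22974) = 628 × 0.79474 = 499.10 hPa.

P ≈ 499 hPa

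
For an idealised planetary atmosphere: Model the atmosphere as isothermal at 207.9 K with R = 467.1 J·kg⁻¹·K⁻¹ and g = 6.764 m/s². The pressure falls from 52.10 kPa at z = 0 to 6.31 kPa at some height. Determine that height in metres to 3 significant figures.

Scale height: H = RT/g = 467.1 × 207.9 / 6.764 = 14357 m.
Invert the barometric formula: z = H ln(P₀/P).
P₀/P = 52.10/6.31 = 8.2567; ln(8.2567) = 2.1110.
z = 14357 × 2.1110 = 30308 m.

z ≈ 30300 m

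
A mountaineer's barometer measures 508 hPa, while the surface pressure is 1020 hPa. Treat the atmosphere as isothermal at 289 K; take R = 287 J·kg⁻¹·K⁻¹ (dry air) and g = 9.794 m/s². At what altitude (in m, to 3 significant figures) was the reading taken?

Scale height: H = RT/g = 287 × 289 / 9.794 = 8468.8 m.
Invert the barometric formula: z = H ln(P₀/P).
P₀/P = 1020/508 = 2.0079; ln(2.0079) = 0.69709.
z = 8468.8 × 0.69709 = 5903.5 m.

z ≈ 5900 m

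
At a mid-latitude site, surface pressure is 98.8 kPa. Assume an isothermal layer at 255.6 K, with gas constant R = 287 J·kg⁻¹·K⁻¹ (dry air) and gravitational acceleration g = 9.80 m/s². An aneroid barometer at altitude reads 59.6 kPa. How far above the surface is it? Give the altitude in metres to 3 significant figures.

z ≈ 3780 m

Scale height: H = RT/g = 287 × 255.6 / 9.80 = 7485.4 m.
Invert the barometric formula: z = H ln(P₀/P).
P₀/P = 98.8/59.6 = 1.6577; ln(1.6577) = 0.50543.
z = 7485.4 × 0.50543 = 3783.3 m.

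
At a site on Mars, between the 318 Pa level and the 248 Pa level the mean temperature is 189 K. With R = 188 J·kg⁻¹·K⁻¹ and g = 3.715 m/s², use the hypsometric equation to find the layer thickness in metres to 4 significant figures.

Hypsometric equation: Δz = (R T̄/g) ln(P₁/P₂).
R T̄/g = 188 × 189 / 3.715 = 9564.5 m.
ln(318/248) = ln(1.2823) = 0.24866.
Δz = 9564.5 × 0.24866 = 2378.3 m.

Δz ≈ 2378 m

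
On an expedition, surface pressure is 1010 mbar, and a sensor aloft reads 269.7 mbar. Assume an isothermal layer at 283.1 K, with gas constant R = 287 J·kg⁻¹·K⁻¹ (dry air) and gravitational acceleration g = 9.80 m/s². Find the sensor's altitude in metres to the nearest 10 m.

Scale height: H = RT/g = 287 × 283.1 / 9.80 = 8290.8 m.
Invert the barometric formula: z = H ln(P₀/P).
P₀/P = 1010/269.7 = 3.7449; ln(3.7449) = 1.3204.
z = 8290.8 × 1.3204 = 10947 m.

z ≈ 10950 m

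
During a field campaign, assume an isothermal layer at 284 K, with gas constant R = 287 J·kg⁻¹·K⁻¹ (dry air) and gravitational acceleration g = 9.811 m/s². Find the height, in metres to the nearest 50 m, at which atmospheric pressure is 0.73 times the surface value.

z ≈ 2600 m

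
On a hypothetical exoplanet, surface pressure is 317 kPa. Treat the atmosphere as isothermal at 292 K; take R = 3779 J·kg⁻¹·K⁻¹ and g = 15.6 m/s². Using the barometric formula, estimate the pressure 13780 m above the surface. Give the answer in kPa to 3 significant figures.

P ≈ 261 kPa

Scale height: H = RT/g = 3779 × 292 / 15.6 = 70735 m.
Barometric formula: P = P₀ exp(−z/H).
z/H = 13780/70735 = 0.19481; exp(−0.19481) = 0.82299.
P = 317 × 0.82299 = 260.89 kPa.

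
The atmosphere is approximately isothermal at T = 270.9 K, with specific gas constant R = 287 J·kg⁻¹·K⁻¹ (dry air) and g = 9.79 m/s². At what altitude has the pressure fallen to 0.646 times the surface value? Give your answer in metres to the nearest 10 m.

Scale height: H = RT/g = 287 × 270.9 / 9.79 = 7941.6 m.
Set P/P₀ = exp(−z/H) = 0.646, so z = −H ln(0.646).
−ln(0.646) = 0.43696; z = 7941.6 × 0.43696 = 3470.2 m.

z ≈ 3470 m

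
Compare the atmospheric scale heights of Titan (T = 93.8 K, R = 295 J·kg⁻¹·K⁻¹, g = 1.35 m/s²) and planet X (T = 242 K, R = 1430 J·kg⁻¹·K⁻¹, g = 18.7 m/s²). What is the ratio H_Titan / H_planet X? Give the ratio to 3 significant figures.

H_Titan/H_planet X ≈ 1.11

H = RT/g for each body.
H_Titan = 295 × 93.8 / 1.35 = 20497 m.
H_planet X = 1430 × 242 / 18.7 = 18506 m.
H_Titan/H_planet X = 20497/18506 = 1.1076.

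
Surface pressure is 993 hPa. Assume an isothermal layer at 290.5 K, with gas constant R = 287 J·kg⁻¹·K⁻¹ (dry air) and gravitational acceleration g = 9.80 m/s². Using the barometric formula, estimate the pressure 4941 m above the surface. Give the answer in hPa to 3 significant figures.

P ≈ 556 hPa

Scale height: H = RT/g = 287 × 290.5 / 9.80 = 8507.5 m.
Barometric formula: P = P₀ exp(−z/H).
z/H = 4941.0/8507.5 = 0.58078; exp(−0.58078) = 0.55946.
P = 993 × 0.55946 = 555.54 hPa.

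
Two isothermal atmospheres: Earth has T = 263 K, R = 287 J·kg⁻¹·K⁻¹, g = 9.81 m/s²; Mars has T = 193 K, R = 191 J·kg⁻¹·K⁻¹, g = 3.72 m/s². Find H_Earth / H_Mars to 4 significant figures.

H = RT/g for each body.
H_Earth = 287 × 263 / 9.81 = 7694.3 m.
H_Mars = 191 × 193 / 3.72 = 9909.4 m.
H_Earth/H_Mars = 7694.3/9909.4 = 0.77646.

H_Earth/H_Mars ≈ 0.7765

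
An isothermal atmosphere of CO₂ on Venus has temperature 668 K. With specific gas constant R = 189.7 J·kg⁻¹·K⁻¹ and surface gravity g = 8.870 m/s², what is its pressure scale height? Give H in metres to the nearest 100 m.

The scale height of an isothermal atmosphere is H = RT/g.
H = 189.7 × 668 / 8.870 = 126720/8.870 = 14286 m.

H ≈ 14300 m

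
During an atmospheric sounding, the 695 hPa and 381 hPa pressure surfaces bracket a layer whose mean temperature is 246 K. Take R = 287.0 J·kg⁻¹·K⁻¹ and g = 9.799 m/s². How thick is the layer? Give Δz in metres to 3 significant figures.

Δz ≈ 4330 m

Hypsometric equation: Δz = (R T̄/g) ln(P₁/P₂).
R T̄/g = 287.0 × 246 / 9.799 = 7205.0 m.
ln(695/381) = ln(1.8241) = 0.60109.
Δz = 7205.0 × 0.60109 = 4330.9 m.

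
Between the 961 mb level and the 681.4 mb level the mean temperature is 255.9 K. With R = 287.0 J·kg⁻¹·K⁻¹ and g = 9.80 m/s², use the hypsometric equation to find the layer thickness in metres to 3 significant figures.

Δz ≈ 2580 m

Hypsometric equation: Δz = (R T̄/g) ln(P₁/P₂).
R T̄/g = 287.0 × 255.9 / 9.80 = 7494.2 m.
ln(961/681.4) = ln(1.4103) = 0.34380.
Δz = 7494.2 × 0.34380 = 2576.5 m.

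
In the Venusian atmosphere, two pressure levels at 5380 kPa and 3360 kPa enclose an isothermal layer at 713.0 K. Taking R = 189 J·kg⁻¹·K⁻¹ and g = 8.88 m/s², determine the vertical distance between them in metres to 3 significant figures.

Hypsometric equation: Δz = (R T̄/g) ln(P₁/P₂).
R T̄/g = 189 × 713.0 / 8.88 = 15175 m.
ln(5380/3360) = ln(1.6012) = 0.47075.
Δz = 15175 × 0.47075 = 7143.6 m.

Δz ≈ 7140 m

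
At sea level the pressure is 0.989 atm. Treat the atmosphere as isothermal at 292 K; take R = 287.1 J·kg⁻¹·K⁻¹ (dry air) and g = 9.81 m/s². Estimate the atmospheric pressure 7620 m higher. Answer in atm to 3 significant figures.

P ≈ 0.405 atm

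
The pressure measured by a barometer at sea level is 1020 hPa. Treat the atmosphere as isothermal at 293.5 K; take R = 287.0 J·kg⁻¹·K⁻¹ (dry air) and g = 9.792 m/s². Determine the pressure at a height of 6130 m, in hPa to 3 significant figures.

Scale height: H = RT/g = 287.0 × 293.5 / 9.792 = 8602.4 m.
Barometric formula: P = P₀ exp(−z/H).
z/H = 6130.0/8602.4 = 0.71259; exp(−0.71259) = 0.49037.
P = 1020 × 0.49037 = 500.18 hPa.

P ≈ 500 hPa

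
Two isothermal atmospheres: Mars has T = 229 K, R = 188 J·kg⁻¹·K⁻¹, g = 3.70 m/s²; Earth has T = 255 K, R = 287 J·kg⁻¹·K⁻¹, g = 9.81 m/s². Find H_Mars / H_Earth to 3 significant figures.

H = RT/g for each body.
H_Mars = 188 × 229 / 3.70 = 11636 m.
H_Earth = 287 × 255 / 9.81 = 7460.2 m.
H_Mars/H_Earth = 11636/7460.2 = 1.5597.

H_Mars/H_Earth ≈ 1.56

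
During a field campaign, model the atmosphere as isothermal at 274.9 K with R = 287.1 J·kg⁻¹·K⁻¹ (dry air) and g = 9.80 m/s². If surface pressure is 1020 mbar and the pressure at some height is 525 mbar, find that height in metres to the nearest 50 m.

z ≈ 5350 m

Scale height: H = RT/g = 287.1 × 274.9 / 9.80 = 8053.4 m.
Invert the barometric formula: z = H ln(P₀/P).
P₀/P = 1020/525 = 1.9429; ln(1.9429) = 0.66418.
z = 8053.4 × 0.66418 = 5348.9 m.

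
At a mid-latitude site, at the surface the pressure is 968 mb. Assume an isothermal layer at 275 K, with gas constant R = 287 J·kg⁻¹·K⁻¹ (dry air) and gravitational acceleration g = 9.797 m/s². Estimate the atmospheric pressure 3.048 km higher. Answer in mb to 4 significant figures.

Scale height: H = RT/g = 287 × 275 / 9.797 = 8056.0 m.
Barometric formula: P = P₀ exp(−z/H).
z/H = 3048.0/8056.0 = 0.37835; exp(−0.37835) = 0.68499.
P = 968 × 0.68499 = 663.07 mb.

P ≈ 663.1 mb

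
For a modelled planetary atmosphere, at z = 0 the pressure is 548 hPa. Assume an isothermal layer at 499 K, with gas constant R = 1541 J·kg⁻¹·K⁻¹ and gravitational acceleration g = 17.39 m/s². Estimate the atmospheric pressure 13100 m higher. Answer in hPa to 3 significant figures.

Scale height: H = RT/g = 1541 × 499 / 17.39 = 44218 m.
Barometric formula: P = P₀ exp(−z/H).
z/H = 13100/44218 = 0.29626; exp(−0.29626) = 0.74359.
P = 548 × 0.74359 = 407.49 hPa.

P ≈ 407 hPa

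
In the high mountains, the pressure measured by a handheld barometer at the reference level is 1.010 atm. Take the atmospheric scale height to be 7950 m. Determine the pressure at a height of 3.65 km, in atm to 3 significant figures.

Barometric formula: P = P₀ exp(−z/H).
z/H = 3650.0/7950.0 = 0.45912; exp(−0.45912) = 0.63184.
P = 1.010 × 0.63184 = 0.63816 atm.

P ≈ 0.638 atm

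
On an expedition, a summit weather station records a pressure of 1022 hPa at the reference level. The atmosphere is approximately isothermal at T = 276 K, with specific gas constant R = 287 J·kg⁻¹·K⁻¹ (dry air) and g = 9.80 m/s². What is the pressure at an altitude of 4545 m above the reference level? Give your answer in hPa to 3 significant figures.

Scale height: H = RT/g = 287 × 276 / 9.80 = 8082.9 m.
Barometric formula: P = P₀ exp(−z/H).
z/H = 4545.0/8082.9 = 0.56230; exp(−0.56230) = 0.56990.
P = 1022 × 0.56990 = 582.44 hPa.

P ≈ 582 hPa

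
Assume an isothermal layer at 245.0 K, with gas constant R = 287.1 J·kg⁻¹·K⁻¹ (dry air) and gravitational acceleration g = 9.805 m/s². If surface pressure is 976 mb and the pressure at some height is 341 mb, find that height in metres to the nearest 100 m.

z ≈ 7500 m

Scale height: H = RT/g = 287.1 × 245.0 / 9.805 = 7173.8 m.
Invert the barometric formula: z = H ln(P₀/P).
P₀/P = 976/341 = 2.8622; ln(2.8622) = 1.0516.
z = 7173.8 × 1.0516 = 7544.0 m.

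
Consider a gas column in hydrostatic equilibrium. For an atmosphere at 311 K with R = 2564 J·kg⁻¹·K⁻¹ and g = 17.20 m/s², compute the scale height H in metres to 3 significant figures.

The scale height of an isothermal atmosphere is H = RT/g.
H = 2564 × 311 / 17.20 = 797400/17.20 = 46360 m.

H ≈ 46400 m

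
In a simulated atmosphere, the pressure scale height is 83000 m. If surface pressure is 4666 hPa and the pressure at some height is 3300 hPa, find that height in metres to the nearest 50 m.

z ≈ 28750 m

Invert the barometric formula: z = H ln(P₀/P).
P₀/P = 4666/3300 = 1.4139; ln(1.4139) = 0.34635.
z = 83000 × 0.34635 = 28747 m.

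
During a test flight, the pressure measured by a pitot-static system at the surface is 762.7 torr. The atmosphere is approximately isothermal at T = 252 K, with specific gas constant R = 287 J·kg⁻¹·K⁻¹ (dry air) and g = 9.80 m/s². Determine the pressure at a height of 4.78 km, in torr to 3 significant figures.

P ≈ 399 torr

Scale height: H = RT/g = 287 × 252 / 9.80 = 7380.0 m.
Barometric formula: P = P₀ exp(−z/H).
z/H = 4780.0/7380.0 = 0.64770; exp(−0.64770) = 0.52325.
P = 762.7 × 0.52325 = 399.08 torr.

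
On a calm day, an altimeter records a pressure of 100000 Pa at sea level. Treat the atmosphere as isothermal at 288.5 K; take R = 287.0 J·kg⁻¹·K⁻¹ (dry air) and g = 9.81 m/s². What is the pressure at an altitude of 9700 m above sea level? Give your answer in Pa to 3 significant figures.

Scale height: H = RT/g = 287.0 × 288.5 / 9.81 = 8440.3 m.
Barometric formula: P = P₀ exp(−z/H).
z/H = 9700.0/8440.3 = 1.1492; exp(−1.1492) = 0.31689.
P = 100000 × 0.31689 = 31689 Pa.

P ≈ 31700 Pa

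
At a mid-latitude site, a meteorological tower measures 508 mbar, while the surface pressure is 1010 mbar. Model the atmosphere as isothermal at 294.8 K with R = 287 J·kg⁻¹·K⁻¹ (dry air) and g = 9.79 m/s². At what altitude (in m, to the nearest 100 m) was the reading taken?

Scale height: H = RT/g = 287 × 294.8 / 9.79 = 8642.2 m.
Invert the barometric formula: z = H ln(P₀/P).
P₀/P = 1010/508 = 1.9882; ln(1.9882) = 0.68723.
z = 8642.2 × 0.68723 = 5939.2 m.

z ≈ 5900 m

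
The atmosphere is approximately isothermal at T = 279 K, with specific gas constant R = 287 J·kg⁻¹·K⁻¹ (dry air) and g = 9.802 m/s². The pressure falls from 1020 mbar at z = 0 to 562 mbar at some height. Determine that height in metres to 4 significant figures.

z ≈ 4869 m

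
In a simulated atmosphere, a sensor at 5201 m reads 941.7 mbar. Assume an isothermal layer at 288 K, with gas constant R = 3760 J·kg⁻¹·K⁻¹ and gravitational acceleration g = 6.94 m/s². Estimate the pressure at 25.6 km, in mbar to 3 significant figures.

Scale height: H = RT/g = 3760 × 288 / 6.94 = 156030 m.
Between two levels, P₂ = P₁ exp(−Δz/H) with Δz = z₂ − z₁.
Δz = 25600 − 5201.0 = 20399 m; Δz/H = 20399/156030 = 0.13074.
P₂ = 941.7 × exp(−0.13074) = 941.7 × 0.87745 = 826.29 mbar.

P ≈ 826 mbar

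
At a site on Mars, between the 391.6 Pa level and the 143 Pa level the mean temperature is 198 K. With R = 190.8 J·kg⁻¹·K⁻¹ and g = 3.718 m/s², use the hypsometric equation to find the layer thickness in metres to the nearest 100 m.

Hypsometric equation: Δz = (R T̄/g) ln(P₁/P₂).
R T̄/g = 190.8 × 198 / 3.718 = 10161 m.
ln(391.6/143) = ln(2.7385) = 1.0074.
Δz = 10161 × 1.0074 = 10236 m.

Δz ≈ 10200 m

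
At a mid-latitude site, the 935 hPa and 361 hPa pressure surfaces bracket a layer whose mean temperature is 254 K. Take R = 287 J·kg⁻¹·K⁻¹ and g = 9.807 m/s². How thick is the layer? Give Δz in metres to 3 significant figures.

Hypsometric equation: Δz = (R T̄/g) ln(P₁/P₂).
R T̄/g = 287 × 254 / 9.807 = 7433.3 m.
ln(935/361) = ln(2.5900) = 0.95166.
Δz = 7433.3 × 0.95166 = 7074.0 m.

Δz ≈ 7070 m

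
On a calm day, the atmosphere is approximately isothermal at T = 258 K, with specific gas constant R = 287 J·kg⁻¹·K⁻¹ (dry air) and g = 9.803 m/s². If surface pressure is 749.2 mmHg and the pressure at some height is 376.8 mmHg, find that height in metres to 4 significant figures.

z ≈ 5191 m

Scale height: H = RT/g = 287 × 258 / 9.803 = 7553.4 m.
Invert the barometric formula: z = H ln(P₀/P).
P₀/P = 749.2/376.8 = 1.9883; ln(1.9883) = 0.68728.
z = 7553.4 × 0.68728 = 5191.3 m.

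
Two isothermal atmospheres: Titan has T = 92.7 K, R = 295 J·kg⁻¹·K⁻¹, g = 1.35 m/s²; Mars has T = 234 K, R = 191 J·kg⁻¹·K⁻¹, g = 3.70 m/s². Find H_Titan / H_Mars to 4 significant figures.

H_Titan/H_Mars ≈ 1.677

H = RT/g for each body.
H_Titan = 295 × 92.7 / 1.35 = 20257 m.
H_Mars = 191 × 234 / 3.70 = 12079 m.
H_Titan/H_Mars = 20257/12079 = 1.6770.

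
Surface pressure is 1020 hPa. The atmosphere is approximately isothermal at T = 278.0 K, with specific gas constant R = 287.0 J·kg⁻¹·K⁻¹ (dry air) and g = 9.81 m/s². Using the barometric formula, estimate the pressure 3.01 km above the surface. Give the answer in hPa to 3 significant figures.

P ≈ 704 hPa

Scale height: H = RT/g = 287.0 × 278.0 / 9.81 = 8133.1 m.
Barometric formula: P = P₀ exp(−z/H).
z/H = 3010.0/8133.1 = 0.37009; exp(−0.37009) = 0.69067.
P = 1020 × 0.69067 = 704.48 hPa.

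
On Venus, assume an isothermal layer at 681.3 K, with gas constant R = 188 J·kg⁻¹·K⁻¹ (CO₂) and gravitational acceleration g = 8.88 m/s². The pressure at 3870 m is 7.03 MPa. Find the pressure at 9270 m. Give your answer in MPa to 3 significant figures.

P ≈ 4.83 MPa

Scale height: H = RT/g = 188 × 681.3 / 8.88 = 14424 m.
Between two levels, P₂ = P₁ exp(−Δz/H) with Δz = z₂ − z₁.
Δz = 9270.0 − 3870.0 = 5400.0 m; Δz/H = 5400.0/14424 = 0.37438.
P₂ = 7.03 × exp(−0.37438) = 7.03 × 0.68772 = 4.8347 MPa.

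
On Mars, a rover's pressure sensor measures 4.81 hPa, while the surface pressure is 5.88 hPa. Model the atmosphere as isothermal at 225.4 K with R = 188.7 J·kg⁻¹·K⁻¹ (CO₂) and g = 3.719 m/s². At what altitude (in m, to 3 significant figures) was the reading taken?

Scale height: H = RT/g = 188.7 × 225.4 / 3.719 = 11437 m.
Invert the barometric formula: z = H ln(P₀/P).
P₀/P = 5.88/4.81 = 1.2225; ln(1.2225) = 0.20090.
z = 11437 × 0.20090 = 2297.7 m.

z ≈ 2300 m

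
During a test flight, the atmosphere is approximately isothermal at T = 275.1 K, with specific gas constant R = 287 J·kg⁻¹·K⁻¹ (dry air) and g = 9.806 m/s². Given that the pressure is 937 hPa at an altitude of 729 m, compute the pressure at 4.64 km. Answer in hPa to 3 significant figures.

Scale height: H = RT/g = 287 × 275.1 / 9.806 = 8051.6 m.
Between two levels, P₂ = P₁ exp(−Δz/H) with Δz = z₂ − z₁.
Δz = 4640.0 − 729.00 = 3911.0 m; Δz/H = 3911.0/8051.6 = 0.48574.
P₂ = 937 × exp(−0.48574) = 937 × 0.61524 = 576.48 hPa.

P ≈ 576 hPa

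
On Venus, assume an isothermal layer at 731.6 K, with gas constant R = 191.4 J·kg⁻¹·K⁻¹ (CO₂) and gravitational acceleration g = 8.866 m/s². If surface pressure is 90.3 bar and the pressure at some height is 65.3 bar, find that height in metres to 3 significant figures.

Scale height: H = RT/g = 191.4 × 731.6 / 8.866 = 15794 m.
Invert the barometric formula: z = H ln(P₀/P).
P₀/P = 90.3/65.3 = 1.3828; ln(1.3828) = 0.32411.
z = 15794 × 0.32411 = 5119.0 m.

z ≈ 5120 m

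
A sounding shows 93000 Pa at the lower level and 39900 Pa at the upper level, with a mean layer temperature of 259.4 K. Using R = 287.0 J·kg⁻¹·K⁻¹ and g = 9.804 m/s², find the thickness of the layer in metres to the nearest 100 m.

Hypsometric equation: Δz = (R T̄/g) ln(P₁/P₂).
R T̄/g = 287.0 × 259.4 / 9.804 = 7593.6 m.
ln(93000/39900) = ln(2.3308) = 0.84621.
Δz = 7593.6 × 0.84621 = 6425.8 m.

Δz ≈ 6400 m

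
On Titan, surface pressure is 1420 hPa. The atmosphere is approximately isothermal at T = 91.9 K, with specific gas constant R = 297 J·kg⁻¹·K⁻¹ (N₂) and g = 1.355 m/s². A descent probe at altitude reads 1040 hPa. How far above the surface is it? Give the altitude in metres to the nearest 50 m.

z ≈ 6250 m

Scale height: H = RT/g = 297 × 91.9 / 1.355 = 20143 m.
Invert the barometric formula: z = H ln(P₀/P).
P₀/P = 1420/1040 = 1.3654; ln(1.3654) = 0.31145.
z = 20143 × 0.31145 = 6273.5 m.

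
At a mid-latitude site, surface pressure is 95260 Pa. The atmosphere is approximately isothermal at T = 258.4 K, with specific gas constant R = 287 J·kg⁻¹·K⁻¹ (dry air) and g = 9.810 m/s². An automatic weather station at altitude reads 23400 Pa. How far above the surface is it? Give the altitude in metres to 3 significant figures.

Scale height: H = RT/g = 287 × 258.4 / 9.810 = 7559.7 m.
Invert the barometric formula: z = H ln(P₀/P).
P₀/P = 95260/23400 = 4.0709; ln(4.0709) = 1.4039.
z = 7559.7 × 1.4039 = 10613 m.

z ≈ 10600 m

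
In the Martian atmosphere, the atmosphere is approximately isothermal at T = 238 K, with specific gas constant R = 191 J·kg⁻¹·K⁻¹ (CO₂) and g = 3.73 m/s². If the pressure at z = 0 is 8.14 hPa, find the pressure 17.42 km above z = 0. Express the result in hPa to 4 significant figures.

P ≈ 1.949 hPa

Scale height: H = RT/g = 191 × 238 / 3.73 = 12187 m.
Barometric formula: P = P₀ exp(−z/H).
z/H = 17420/12187 = 1.4294; exp(−1.4294) = 0.23945.
P = 8.14 × 0.23945 = 1.9491 hPa.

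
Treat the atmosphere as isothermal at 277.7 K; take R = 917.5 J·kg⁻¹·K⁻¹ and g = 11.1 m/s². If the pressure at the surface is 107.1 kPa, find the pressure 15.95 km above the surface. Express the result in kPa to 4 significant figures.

P ≈ 53.46 kPa

Scale height: H = RT/g = 917.5 × 277.7 / 11.1 = 22954 m.
Barometric formula: P = P₀ exp(−z/H).
z/H = 15950/22954 = 0.69487; exp(−0.69487) = 0.49914.
P = 107.1 × 0.49914 = 53.458 kPa.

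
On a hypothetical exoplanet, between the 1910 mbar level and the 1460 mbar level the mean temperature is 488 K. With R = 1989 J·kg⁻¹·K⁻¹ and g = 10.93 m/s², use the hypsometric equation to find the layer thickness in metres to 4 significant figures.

Δz ≈ 23860 m

Hypsometric equation: Δz = (R T̄/g) ln(P₁/P₂).
R T̄/g = 1989 × 488 / 10.93 = 88804 m.
ln(1910/1460) = ln(1.3082) = 0.26865.
Δz = 88804 × 0.26865 = 23857 m.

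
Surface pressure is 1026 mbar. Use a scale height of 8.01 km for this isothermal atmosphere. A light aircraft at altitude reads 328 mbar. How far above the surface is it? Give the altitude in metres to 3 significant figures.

z ≈ 9130 m

Invert the barometric formula: z = H ln(P₀/P).
P₀/P = 1026/328 = 3.1280; ln(3.1280) = 1.1404.
z = 8010.0 × 1.1404 = 9134.6 m.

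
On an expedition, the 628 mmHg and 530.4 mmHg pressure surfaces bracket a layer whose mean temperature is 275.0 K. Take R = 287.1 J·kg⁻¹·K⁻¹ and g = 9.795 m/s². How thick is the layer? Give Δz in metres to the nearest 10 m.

Hypsometric equation: Δz = (R T̄/g) ln(P₁/P₂).
R T̄/g = 287.1 × 275.0 / 9.795 = 8060.5 m.
ln(628/530.4) = ln(1.1840) = 0.16890.
Δz = 8060.5 × 0.16890 = 1361.4 m.

Δz ≈ 1360 m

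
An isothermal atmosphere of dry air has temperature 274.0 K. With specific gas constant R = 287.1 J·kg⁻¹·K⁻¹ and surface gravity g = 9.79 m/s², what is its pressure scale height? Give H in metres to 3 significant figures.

The scale height of an isothermal atmosphere is H = RT/g.
H = 287.1 × 274.0 / 9.79 = 78665/9.79 = 8035.2 m.

H ≈ 8040 m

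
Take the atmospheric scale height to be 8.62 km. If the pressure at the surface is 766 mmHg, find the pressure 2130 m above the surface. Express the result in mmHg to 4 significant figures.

P ≈ 598.3 mmHg

Barometric formula: P = P₀ exp(−z/H).
z/H = 2130.0/8620.0 = 0.24710; exp(−0.24710) = 0.78106.
P = 766 × 0.78106 = 598.29 mmHg.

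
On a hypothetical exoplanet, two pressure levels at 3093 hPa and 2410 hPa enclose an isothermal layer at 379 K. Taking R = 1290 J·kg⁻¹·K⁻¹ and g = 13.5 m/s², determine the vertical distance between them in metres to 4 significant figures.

Hypsometric equation: Δz = (R T̄/g) ln(P₁/P₂).
R T̄/g = 1290 × 379 / 13.5 = 36216 m.
ln(3093/2410) = ln(1.2834) = 0.24951.
Δz = 36216 × 0.24951 = 9036.3 m.

Δz ≈ 9036 m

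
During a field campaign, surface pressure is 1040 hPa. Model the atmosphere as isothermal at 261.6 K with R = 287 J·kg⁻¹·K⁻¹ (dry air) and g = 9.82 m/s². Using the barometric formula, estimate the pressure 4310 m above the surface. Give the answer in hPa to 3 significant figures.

P ≈ 592 hPa

Scale height: H = RT/g = 287 × 261.6 / 9.82 = 7645.5 m.
Barometric formula: P = P₀ exp(−z/H).
z/H = 4310.0/7645.5 = 0.56373; exp(−0.56373) = 0.56908.
P = 1040 × 0.56908 = 591.84 hPa.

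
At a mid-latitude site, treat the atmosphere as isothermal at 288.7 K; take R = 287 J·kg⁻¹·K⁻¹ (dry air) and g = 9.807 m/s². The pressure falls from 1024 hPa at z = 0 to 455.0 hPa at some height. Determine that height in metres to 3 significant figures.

Scale height: H = RT/g = 287 × 288.7 / 9.807 = 8448.8 m.
Invert the barometric formula: z = H ln(P₀/P).
P₀/P = 1024/455.0 = 2.2505; ln(2.2505) = 0.81115.
z = 8448.8 × 0.81115 = 6853.2 m.

z ≈ 6850 m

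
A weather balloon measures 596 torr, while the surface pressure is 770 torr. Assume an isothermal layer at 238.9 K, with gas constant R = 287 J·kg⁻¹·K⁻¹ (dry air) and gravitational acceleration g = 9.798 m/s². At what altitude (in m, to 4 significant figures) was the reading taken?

Scale height: H = RT/g = 287 × 238.9 / 9.798 = 6997.8 m.
Invert the barometric formula: z = H ln(P₀/P).
P₀/P = 770/596 = 1.2919; ln(1.2919) = 0.25611.
z = 6997.8 × 0.25611 = 1792.2 m.

z ≈ 1792 m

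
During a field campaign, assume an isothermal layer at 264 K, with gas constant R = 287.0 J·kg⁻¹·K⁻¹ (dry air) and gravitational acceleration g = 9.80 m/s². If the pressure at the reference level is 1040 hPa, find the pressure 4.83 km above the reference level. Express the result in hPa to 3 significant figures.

P ≈ 557 hPa

Scale height: H = RT/g = 287.0 × 264 / 9.80 = 7731.4 m.
Barometric formula: P = P₀ exp(−z/H).
z/H = 4830.0/7731.4 = 0.62473; exp(−0.62473) = 0.53541.
P = 1040 × 0.53541 = 556.83 hPa.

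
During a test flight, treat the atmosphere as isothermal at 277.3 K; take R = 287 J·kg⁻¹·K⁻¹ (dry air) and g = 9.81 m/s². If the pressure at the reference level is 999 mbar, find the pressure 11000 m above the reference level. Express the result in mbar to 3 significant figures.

Scale height: H = RT/g = 287 × 277.3 / 9.81 = 8112.7 m.
Barometric formula: P = P₀ exp(−z/H).
z/H = 11000/8112.7 = 1.3559; exp(−1.3559) = 0.25772.
P = 999 × 0.25772 = 257.46 mbar.

P ≈ 257 mbar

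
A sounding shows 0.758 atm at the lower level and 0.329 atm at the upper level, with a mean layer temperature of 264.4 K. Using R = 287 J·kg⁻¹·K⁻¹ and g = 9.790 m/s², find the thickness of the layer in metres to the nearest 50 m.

Hypsometric equation: Δz = (R T̄/g) ln(P₁/P₂).
R T̄/g = 287 × 264.4 / 9.790 = 7751.1 m.
ln(0.758/0.329) = ln(2.3040) = 0.83465.
Δz = 7751.1 × 0.83465 = 6469.5 m.

Δz ≈ 6450 m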